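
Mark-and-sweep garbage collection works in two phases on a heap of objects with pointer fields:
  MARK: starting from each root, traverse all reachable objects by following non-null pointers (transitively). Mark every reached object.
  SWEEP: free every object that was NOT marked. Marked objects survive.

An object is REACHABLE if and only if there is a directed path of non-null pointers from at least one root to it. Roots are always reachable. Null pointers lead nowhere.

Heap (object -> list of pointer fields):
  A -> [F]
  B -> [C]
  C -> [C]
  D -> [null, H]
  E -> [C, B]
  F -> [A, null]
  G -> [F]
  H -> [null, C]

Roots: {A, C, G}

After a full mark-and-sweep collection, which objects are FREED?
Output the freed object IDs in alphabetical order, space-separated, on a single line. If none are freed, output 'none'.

Answer: B D E H

Derivation:
Roots: A C G
Mark A: refs=F, marked=A
Mark C: refs=C, marked=A C
Mark G: refs=F, marked=A C G
Mark F: refs=A null, marked=A C F G
Unmarked (collected): B D E H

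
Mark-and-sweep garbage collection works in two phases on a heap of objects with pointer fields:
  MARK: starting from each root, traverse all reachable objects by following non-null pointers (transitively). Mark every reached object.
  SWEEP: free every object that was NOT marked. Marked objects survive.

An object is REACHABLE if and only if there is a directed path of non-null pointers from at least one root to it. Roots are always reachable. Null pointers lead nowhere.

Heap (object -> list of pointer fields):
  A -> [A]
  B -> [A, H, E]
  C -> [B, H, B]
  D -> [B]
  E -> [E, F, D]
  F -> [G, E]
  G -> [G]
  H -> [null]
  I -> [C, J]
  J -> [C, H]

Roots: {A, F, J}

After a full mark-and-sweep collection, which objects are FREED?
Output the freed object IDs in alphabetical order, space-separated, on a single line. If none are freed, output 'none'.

Roots: A F J
Mark A: refs=A, marked=A
Mark F: refs=G E, marked=A F
Mark J: refs=C H, marked=A F J
Mark G: refs=G, marked=A F G J
Mark E: refs=E F D, marked=A E F G J
Mark C: refs=B H B, marked=A C E F G J
Mark H: refs=null, marked=A C E F G H J
Mark D: refs=B, marked=A C D E F G H J
Mark B: refs=A H E, marked=A B C D E F G H J
Unmarked (collected): I

Answer: I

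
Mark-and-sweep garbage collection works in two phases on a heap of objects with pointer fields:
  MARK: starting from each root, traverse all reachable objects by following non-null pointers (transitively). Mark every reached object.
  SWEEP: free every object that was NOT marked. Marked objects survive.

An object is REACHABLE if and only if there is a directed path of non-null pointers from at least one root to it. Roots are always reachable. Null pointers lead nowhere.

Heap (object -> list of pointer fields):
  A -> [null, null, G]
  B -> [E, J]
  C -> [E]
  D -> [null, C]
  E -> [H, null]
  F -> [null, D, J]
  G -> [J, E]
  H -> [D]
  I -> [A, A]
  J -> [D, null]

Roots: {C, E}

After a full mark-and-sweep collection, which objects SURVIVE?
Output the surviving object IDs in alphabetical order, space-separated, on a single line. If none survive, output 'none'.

Answer: C D E H

Derivation:
Roots: C E
Mark C: refs=E, marked=C
Mark E: refs=H null, marked=C E
Mark H: refs=D, marked=C E H
Mark D: refs=null C, marked=C D E H
Unmarked (collected): A B F G I J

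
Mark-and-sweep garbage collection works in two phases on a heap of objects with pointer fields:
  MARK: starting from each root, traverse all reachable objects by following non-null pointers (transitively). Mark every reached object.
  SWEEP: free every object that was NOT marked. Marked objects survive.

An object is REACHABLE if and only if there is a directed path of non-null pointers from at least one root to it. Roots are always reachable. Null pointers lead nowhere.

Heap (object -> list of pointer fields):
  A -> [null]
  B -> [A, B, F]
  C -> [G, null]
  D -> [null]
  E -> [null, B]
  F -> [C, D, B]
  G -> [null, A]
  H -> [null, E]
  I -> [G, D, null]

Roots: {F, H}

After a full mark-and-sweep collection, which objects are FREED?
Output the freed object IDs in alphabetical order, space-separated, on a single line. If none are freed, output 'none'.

Roots: F H
Mark F: refs=C D B, marked=F
Mark H: refs=null E, marked=F H
Mark C: refs=G null, marked=C F H
Mark D: refs=null, marked=C D F H
Mark B: refs=A B F, marked=B C D F H
Mark E: refs=null B, marked=B C D E F H
Mark G: refs=null A, marked=B C D E F G H
Mark A: refs=null, marked=A B C D E F G H
Unmarked (collected): I

Answer: I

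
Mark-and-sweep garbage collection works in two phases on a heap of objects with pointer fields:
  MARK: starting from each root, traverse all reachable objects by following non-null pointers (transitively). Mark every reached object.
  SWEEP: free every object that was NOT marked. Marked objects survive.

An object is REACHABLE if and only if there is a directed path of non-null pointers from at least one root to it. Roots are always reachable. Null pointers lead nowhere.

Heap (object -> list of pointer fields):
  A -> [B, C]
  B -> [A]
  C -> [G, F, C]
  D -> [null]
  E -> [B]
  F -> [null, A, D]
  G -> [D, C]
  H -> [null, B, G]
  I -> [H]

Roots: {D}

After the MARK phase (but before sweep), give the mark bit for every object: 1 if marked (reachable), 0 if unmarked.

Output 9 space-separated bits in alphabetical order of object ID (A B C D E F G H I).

Answer: 0 0 0 1 0 0 0 0 0

Derivation:
Roots: D
Mark D: refs=null, marked=D
Unmarked (collected): A B C E F G H I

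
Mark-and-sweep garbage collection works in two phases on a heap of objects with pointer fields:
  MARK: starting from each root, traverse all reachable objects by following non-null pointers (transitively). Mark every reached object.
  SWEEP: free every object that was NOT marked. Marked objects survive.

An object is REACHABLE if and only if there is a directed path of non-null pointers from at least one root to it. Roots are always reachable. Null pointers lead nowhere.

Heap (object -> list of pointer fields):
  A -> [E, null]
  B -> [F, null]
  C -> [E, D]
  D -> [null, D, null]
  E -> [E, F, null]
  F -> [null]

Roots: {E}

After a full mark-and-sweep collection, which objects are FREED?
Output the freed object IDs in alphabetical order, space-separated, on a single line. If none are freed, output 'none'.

Answer: A B C D

Derivation:
Roots: E
Mark E: refs=E F null, marked=E
Mark F: refs=null, marked=E F
Unmarked (collected): A B C D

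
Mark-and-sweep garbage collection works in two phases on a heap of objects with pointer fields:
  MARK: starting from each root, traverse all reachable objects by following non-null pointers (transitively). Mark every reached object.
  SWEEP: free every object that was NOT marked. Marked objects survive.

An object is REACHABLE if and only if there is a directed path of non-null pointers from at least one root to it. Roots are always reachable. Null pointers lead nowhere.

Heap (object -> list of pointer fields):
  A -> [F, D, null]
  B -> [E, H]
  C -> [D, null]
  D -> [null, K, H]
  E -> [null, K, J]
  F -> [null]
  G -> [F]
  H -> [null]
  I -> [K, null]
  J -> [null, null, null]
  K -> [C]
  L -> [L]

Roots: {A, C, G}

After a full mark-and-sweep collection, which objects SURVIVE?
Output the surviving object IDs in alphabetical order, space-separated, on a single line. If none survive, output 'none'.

Roots: A C G
Mark A: refs=F D null, marked=A
Mark C: refs=D null, marked=A C
Mark G: refs=F, marked=A C G
Mark F: refs=null, marked=A C F G
Mark D: refs=null K H, marked=A C D F G
Mark K: refs=C, marked=A C D F G K
Mark H: refs=null, marked=A C D F G H K
Unmarked (collected): B E I J L

Answer: A C D F G H K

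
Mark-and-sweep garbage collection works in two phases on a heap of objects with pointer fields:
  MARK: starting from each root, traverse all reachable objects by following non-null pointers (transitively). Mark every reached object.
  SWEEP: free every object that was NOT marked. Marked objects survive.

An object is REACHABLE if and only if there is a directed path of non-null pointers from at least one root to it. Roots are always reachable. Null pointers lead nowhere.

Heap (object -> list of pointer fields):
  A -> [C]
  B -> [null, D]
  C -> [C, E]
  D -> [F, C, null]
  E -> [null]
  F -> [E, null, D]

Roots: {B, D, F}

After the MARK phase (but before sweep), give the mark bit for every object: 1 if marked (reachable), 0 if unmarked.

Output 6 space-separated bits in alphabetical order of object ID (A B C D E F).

Answer: 0 1 1 1 1 1

Derivation:
Roots: B D F
Mark B: refs=null D, marked=B
Mark D: refs=F C null, marked=B D
Mark F: refs=E null D, marked=B D F
Mark C: refs=C E, marked=B C D F
Mark E: refs=null, marked=B C D E F
Unmarked (collected): A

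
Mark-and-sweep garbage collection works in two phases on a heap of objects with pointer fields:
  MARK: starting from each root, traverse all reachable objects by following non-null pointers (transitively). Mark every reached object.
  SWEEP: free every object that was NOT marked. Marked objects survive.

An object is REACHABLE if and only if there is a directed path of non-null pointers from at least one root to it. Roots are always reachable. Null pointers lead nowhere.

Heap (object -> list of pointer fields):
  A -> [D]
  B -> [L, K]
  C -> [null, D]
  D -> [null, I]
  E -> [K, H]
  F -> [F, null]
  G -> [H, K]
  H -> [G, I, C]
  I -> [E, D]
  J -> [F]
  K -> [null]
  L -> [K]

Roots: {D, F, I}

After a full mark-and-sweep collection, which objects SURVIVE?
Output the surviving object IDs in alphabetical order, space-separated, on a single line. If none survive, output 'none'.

Answer: C D E F G H I K

Derivation:
Roots: D F I
Mark D: refs=null I, marked=D
Mark F: refs=F null, marked=D F
Mark I: refs=E D, marked=D F I
Mark E: refs=K H, marked=D E F I
Mark K: refs=null, marked=D E F I K
Mark H: refs=G I C, marked=D E F H I K
Mark G: refs=H K, marked=D E F G H I K
Mark C: refs=null D, marked=C D E F G H I K
Unmarked (collected): A B J L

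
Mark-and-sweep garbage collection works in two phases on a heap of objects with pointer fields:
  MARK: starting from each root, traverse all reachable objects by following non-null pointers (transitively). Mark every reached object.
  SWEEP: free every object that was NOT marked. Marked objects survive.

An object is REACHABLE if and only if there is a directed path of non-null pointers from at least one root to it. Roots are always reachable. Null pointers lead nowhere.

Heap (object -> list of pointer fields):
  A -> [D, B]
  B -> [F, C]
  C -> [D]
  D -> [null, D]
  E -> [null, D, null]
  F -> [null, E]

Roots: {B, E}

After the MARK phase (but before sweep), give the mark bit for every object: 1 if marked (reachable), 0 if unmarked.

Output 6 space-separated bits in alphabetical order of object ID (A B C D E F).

Roots: B E
Mark B: refs=F C, marked=B
Mark E: refs=null D null, marked=B E
Mark F: refs=null E, marked=B E F
Mark C: refs=D, marked=B C E F
Mark D: refs=null D, marked=B C D E F
Unmarked (collected): A

Answer: 0 1 1 1 1 1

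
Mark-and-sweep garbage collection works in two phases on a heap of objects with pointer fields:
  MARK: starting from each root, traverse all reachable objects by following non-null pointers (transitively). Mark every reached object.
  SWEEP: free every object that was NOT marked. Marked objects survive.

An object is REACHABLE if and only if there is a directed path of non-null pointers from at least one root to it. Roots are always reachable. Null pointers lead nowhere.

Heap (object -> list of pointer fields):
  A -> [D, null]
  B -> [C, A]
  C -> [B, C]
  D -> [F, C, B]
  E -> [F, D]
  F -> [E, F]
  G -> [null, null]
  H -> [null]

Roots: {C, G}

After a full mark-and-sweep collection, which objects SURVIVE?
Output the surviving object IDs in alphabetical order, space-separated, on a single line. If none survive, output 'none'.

Answer: A B C D E F G

Derivation:
Roots: C G
Mark C: refs=B C, marked=C
Mark G: refs=null null, marked=C G
Mark B: refs=C A, marked=B C G
Mark A: refs=D null, marked=A B C G
Mark D: refs=F C B, marked=A B C D G
Mark F: refs=E F, marked=A B C D F G
Mark E: refs=F D, marked=A B C D E F G
Unmarked (collected): H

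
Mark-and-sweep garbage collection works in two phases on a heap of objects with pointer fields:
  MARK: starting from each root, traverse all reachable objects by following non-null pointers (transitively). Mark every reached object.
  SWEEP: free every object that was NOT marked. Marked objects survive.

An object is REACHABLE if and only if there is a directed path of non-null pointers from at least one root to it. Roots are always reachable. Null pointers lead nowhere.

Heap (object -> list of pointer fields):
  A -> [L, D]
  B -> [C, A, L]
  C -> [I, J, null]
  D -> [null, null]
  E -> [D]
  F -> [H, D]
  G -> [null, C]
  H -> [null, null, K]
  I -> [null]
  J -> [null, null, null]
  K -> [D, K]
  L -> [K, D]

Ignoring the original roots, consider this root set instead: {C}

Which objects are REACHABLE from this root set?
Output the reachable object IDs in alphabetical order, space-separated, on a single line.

Answer: C I J

Derivation:
Roots: C
Mark C: refs=I J null, marked=C
Mark I: refs=null, marked=C I
Mark J: refs=null null null, marked=C I J
Unmarked (collected): A B D E F G H K L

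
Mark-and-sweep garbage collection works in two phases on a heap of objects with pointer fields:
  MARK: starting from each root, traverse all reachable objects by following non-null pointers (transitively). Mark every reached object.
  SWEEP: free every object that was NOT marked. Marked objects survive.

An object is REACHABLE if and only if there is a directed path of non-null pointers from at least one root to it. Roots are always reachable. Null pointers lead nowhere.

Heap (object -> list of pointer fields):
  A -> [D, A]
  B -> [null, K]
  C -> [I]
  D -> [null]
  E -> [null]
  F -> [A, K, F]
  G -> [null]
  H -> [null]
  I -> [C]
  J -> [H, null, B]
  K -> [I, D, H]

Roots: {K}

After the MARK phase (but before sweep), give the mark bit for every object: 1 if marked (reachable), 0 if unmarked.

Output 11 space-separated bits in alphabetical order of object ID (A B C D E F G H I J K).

Answer: 0 0 1 1 0 0 0 1 1 0 1

Derivation:
Roots: K
Mark K: refs=I D H, marked=K
Mark I: refs=C, marked=I K
Mark D: refs=null, marked=D I K
Mark H: refs=null, marked=D H I K
Mark C: refs=I, marked=C D H I K
Unmarked (collected): A B E F G J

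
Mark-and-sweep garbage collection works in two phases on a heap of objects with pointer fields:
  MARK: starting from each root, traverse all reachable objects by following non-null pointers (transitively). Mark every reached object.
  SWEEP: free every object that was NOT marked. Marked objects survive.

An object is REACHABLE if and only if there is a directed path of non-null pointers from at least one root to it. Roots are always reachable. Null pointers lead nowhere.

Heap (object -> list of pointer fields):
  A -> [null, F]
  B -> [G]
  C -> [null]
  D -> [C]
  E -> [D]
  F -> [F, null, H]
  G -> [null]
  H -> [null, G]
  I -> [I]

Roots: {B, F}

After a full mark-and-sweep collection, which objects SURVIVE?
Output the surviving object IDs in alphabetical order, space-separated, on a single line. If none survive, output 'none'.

Roots: B F
Mark B: refs=G, marked=B
Mark F: refs=F null H, marked=B F
Mark G: refs=null, marked=B F G
Mark H: refs=null G, marked=B F G H
Unmarked (collected): A C D E I

Answer: B F G H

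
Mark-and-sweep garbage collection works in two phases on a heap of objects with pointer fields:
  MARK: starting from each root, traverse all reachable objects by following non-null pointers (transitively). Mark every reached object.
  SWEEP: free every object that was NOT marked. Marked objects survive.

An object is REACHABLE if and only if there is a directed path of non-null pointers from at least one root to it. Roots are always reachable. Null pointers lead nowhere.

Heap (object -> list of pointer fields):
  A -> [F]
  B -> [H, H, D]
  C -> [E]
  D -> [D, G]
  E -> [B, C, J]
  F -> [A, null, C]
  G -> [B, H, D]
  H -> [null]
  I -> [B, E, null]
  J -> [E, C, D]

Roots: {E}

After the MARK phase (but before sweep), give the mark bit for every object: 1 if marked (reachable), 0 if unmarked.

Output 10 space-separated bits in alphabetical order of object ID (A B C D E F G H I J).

Roots: E
Mark E: refs=B C J, marked=E
Mark B: refs=H H D, marked=B E
Mark C: refs=E, marked=B C E
Mark J: refs=E C D, marked=B C E J
Mark H: refs=null, marked=B C E H J
Mark D: refs=D G, marked=B C D E H J
Mark G: refs=B H D, marked=B C D E G H J
Unmarked (collected): A F I

Answer: 0 1 1 1 1 0 1 1 0 1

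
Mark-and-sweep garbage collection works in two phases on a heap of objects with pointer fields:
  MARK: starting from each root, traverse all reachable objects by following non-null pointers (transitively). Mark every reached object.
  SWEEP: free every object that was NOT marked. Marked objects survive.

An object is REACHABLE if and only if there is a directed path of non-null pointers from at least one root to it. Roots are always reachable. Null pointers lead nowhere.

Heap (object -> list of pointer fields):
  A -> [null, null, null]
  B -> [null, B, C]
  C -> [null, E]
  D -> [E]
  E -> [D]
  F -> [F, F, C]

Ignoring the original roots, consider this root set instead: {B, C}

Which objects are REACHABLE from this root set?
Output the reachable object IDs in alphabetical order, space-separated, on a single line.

Roots: B C
Mark B: refs=null B C, marked=B
Mark C: refs=null E, marked=B C
Mark E: refs=D, marked=B C E
Mark D: refs=E, marked=B C D E
Unmarked (collected): A F

Answer: B C D E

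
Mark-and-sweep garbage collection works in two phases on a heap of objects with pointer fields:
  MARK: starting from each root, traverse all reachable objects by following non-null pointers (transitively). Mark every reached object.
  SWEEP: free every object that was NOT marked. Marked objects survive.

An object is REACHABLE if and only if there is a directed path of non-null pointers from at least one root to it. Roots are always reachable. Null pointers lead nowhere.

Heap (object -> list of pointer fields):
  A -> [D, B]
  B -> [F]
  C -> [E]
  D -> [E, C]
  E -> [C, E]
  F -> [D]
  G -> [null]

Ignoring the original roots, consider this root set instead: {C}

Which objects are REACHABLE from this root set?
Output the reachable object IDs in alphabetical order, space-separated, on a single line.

Roots: C
Mark C: refs=E, marked=C
Mark E: refs=C E, marked=C E
Unmarked (collected): A B D F G

Answer: C E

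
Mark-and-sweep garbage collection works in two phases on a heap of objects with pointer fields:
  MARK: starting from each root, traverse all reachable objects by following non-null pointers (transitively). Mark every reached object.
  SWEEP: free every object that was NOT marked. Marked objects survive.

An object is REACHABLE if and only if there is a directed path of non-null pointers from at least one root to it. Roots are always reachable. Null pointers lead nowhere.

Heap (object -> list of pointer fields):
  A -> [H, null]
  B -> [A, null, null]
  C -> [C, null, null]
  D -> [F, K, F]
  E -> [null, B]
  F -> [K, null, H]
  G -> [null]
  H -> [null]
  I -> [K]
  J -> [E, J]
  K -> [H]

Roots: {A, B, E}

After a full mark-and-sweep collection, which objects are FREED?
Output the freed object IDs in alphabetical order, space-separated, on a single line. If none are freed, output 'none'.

Roots: A B E
Mark A: refs=H null, marked=A
Mark B: refs=A null null, marked=A B
Mark E: refs=null B, marked=A B E
Mark H: refs=null, marked=A B E H
Unmarked (collected): C D F G I J K

Answer: C D F G I J K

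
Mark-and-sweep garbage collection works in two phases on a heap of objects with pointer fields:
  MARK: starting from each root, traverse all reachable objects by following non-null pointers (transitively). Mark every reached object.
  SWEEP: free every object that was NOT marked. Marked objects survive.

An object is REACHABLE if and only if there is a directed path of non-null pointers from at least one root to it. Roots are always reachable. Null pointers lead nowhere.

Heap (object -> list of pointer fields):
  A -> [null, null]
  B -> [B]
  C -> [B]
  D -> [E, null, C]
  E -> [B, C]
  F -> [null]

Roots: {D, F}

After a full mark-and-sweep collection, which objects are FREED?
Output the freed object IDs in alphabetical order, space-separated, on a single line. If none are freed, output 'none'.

Answer: A

Derivation:
Roots: D F
Mark D: refs=E null C, marked=D
Mark F: refs=null, marked=D F
Mark E: refs=B C, marked=D E F
Mark C: refs=B, marked=C D E F
Mark B: refs=B, marked=B C D E F
Unmarked (collected): A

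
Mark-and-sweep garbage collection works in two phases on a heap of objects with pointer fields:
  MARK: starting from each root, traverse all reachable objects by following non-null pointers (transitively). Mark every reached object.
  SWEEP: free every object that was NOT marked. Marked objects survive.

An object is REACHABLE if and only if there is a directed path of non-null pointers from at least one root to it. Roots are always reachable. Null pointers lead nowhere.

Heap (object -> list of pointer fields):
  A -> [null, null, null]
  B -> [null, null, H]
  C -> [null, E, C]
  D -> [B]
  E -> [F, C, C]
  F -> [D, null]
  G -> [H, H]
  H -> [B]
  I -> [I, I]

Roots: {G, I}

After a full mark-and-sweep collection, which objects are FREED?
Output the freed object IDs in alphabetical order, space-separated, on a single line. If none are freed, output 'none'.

Answer: A C D E F

Derivation:
Roots: G I
Mark G: refs=H H, marked=G
Mark I: refs=I I, marked=G I
Mark H: refs=B, marked=G H I
Mark B: refs=null null H, marked=B G H I
Unmarked (collected): A C D E F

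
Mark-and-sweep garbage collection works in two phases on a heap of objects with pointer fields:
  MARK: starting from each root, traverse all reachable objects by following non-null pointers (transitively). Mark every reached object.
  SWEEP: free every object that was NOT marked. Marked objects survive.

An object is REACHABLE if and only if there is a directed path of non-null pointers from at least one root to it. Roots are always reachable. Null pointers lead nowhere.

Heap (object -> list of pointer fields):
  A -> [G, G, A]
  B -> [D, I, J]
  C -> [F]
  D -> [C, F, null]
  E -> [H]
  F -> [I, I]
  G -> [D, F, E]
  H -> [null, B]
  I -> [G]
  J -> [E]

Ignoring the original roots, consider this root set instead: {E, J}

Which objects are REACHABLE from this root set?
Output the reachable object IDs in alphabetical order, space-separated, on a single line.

Answer: B C D E F G H I J

Derivation:
Roots: E J
Mark E: refs=H, marked=E
Mark J: refs=E, marked=E J
Mark H: refs=null B, marked=E H J
Mark B: refs=D I J, marked=B E H J
Mark D: refs=C F null, marked=B D E H J
Mark I: refs=G, marked=B D E H I J
Mark C: refs=F, marked=B C D E H I J
Mark F: refs=I I, marked=B C D E F H I J
Mark G: refs=D F E, marked=B C D E F G H I J
Unmarked (collected): A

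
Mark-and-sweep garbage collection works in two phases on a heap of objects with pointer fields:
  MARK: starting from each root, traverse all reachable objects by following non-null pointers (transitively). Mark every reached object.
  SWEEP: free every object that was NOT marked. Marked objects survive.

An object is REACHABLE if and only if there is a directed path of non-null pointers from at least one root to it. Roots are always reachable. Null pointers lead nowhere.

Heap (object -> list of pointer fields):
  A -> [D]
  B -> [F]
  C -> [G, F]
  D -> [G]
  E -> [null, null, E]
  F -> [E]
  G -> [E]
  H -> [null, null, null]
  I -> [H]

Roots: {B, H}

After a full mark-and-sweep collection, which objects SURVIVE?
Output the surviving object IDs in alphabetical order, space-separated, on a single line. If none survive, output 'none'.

Roots: B H
Mark B: refs=F, marked=B
Mark H: refs=null null null, marked=B H
Mark F: refs=E, marked=B F H
Mark E: refs=null null E, marked=B E F H
Unmarked (collected): A C D G I

Answer: B E F H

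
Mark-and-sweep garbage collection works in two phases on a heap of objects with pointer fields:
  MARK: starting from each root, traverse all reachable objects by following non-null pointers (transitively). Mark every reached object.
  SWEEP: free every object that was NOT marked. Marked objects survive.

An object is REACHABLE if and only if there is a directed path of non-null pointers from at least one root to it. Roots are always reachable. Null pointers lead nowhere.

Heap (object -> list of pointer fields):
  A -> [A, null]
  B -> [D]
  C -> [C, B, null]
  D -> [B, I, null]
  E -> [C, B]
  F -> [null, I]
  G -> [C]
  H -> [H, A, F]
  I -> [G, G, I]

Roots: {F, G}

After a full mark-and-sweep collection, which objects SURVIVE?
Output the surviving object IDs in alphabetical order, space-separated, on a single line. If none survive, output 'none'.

Roots: F G
Mark F: refs=null I, marked=F
Mark G: refs=C, marked=F G
Mark I: refs=G G I, marked=F G I
Mark C: refs=C B null, marked=C F G I
Mark B: refs=D, marked=B C F G I
Mark D: refs=B I null, marked=B C D F G I
Unmarked (collected): A E H

Answer: B C D F G I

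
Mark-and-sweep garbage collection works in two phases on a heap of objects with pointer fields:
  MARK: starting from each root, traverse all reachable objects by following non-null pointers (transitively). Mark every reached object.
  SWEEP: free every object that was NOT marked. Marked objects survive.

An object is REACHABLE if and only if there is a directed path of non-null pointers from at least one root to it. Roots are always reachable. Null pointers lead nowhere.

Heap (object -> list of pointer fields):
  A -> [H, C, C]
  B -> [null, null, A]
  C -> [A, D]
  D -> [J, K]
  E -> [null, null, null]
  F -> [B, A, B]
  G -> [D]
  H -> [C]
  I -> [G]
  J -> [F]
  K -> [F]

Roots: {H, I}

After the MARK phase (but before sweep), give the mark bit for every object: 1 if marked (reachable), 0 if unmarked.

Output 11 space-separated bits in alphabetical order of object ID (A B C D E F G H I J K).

Roots: H I
Mark H: refs=C, marked=H
Mark I: refs=G, marked=H I
Mark C: refs=A D, marked=C H I
Mark G: refs=D, marked=C G H I
Mark A: refs=H C C, marked=A C G H I
Mark D: refs=J K, marked=A C D G H I
Mark J: refs=F, marked=A C D G H I J
Mark K: refs=F, marked=A C D G H I J K
Mark F: refs=B A B, marked=A C D F G H I J K
Mark B: refs=null null A, marked=A B C D F G H I J K
Unmarked (collected): E

Answer: 1 1 1 1 0 1 1 1 1 1 1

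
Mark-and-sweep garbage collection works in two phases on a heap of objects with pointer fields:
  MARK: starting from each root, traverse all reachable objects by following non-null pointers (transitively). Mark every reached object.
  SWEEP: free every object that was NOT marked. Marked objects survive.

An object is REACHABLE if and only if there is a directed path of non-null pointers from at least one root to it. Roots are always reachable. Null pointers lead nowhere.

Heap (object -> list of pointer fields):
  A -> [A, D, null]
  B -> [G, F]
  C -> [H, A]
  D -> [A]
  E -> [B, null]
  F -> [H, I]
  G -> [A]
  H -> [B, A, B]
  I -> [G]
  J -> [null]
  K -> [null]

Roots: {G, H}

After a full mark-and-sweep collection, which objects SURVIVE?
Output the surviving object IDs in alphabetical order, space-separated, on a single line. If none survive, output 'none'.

Roots: G H
Mark G: refs=A, marked=G
Mark H: refs=B A B, marked=G H
Mark A: refs=A D null, marked=A G H
Mark B: refs=G F, marked=A B G H
Mark D: refs=A, marked=A B D G H
Mark F: refs=H I, marked=A B D F G H
Mark I: refs=G, marked=A B D F G H I
Unmarked (collected): C E J K

Answer: A B D F G H I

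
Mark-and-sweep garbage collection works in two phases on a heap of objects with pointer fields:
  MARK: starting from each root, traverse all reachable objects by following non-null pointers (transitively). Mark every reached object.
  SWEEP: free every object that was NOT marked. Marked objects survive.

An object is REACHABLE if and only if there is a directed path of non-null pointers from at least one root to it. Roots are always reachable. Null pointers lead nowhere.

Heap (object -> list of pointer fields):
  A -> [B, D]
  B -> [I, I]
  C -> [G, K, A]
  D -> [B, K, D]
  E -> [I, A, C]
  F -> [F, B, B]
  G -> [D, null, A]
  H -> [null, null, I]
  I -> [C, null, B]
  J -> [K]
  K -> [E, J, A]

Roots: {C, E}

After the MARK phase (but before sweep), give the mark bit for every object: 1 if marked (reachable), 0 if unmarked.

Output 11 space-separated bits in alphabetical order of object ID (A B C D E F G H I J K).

Roots: C E
Mark C: refs=G K A, marked=C
Mark E: refs=I A C, marked=C E
Mark G: refs=D null A, marked=C E G
Mark K: refs=E J A, marked=C E G K
Mark A: refs=B D, marked=A C E G K
Mark I: refs=C null B, marked=A C E G I K
Mark D: refs=B K D, marked=A C D E G I K
Mark J: refs=K, marked=A C D E G I J K
Mark B: refs=I I, marked=A B C D E G I J K
Unmarked (collected): F H

Answer: 1 1 1 1 1 0 1 0 1 1 1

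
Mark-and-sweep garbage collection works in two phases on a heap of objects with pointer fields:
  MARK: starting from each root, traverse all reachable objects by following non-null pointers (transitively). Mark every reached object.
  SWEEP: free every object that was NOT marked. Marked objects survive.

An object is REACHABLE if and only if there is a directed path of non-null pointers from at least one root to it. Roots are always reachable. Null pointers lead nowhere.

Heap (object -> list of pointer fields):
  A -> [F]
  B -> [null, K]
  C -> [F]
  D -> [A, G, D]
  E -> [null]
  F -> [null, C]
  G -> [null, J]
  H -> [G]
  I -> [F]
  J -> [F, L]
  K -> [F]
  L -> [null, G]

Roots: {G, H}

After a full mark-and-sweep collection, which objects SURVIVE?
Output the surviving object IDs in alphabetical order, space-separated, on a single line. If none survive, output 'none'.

Roots: G H
Mark G: refs=null J, marked=G
Mark H: refs=G, marked=G H
Mark J: refs=F L, marked=G H J
Mark F: refs=null C, marked=F G H J
Mark L: refs=null G, marked=F G H J L
Mark C: refs=F, marked=C F G H J L
Unmarked (collected): A B D E I K

Answer: C F G H J L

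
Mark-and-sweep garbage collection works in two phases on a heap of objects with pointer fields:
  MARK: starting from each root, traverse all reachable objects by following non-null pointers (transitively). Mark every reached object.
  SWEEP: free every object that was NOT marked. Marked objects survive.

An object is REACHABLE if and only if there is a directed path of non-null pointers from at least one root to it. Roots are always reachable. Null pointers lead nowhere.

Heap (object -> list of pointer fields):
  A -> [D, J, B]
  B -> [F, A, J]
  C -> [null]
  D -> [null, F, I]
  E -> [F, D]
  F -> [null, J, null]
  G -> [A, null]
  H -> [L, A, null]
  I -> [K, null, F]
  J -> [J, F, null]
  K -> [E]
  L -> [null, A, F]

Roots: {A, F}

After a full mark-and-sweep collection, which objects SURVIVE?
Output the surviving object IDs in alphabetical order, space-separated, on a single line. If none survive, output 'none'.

Roots: A F
Mark A: refs=D J B, marked=A
Mark F: refs=null J null, marked=A F
Mark D: refs=null F I, marked=A D F
Mark J: refs=J F null, marked=A D F J
Mark B: refs=F A J, marked=A B D F J
Mark I: refs=K null F, marked=A B D F I J
Mark K: refs=E, marked=A B D F I J K
Mark E: refs=F D, marked=A B D E F I J K
Unmarked (collected): C G H L

Answer: A B D E F I J K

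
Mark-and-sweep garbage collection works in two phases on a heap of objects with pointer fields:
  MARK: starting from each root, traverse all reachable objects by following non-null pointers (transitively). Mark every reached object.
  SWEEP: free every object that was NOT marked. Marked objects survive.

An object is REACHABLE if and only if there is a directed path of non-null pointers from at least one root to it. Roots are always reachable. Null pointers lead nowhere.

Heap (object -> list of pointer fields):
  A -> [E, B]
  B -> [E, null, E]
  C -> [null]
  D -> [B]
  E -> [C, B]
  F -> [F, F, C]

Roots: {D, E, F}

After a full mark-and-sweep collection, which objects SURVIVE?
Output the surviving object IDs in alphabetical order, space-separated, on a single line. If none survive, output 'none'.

Answer: B C D E F

Derivation:
Roots: D E F
Mark D: refs=B, marked=D
Mark E: refs=C B, marked=D E
Mark F: refs=F F C, marked=D E F
Mark B: refs=E null E, marked=B D E F
Mark C: refs=null, marked=B C D E F
Unmarked (collected): A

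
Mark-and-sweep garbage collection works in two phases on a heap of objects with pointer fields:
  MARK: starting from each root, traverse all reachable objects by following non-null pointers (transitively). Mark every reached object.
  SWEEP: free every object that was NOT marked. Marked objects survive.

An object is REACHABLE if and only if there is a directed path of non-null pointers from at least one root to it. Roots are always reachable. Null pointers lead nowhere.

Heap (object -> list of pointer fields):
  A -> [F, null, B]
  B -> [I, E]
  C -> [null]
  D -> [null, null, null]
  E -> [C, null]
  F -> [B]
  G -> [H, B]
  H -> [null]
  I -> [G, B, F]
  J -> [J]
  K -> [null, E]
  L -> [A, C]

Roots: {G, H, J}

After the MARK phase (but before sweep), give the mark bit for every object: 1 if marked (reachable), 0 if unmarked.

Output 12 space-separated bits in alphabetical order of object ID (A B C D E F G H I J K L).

Answer: 0 1 1 0 1 1 1 1 1 1 0 0

Derivation:
Roots: G H J
Mark G: refs=H B, marked=G
Mark H: refs=null, marked=G H
Mark J: refs=J, marked=G H J
Mark B: refs=I E, marked=B G H J
Mark I: refs=G B F, marked=B G H I J
Mark E: refs=C null, marked=B E G H I J
Mark F: refs=B, marked=B E F G H I J
Mark C: refs=null, marked=B C E F G H I J
Unmarked (collected): A D K L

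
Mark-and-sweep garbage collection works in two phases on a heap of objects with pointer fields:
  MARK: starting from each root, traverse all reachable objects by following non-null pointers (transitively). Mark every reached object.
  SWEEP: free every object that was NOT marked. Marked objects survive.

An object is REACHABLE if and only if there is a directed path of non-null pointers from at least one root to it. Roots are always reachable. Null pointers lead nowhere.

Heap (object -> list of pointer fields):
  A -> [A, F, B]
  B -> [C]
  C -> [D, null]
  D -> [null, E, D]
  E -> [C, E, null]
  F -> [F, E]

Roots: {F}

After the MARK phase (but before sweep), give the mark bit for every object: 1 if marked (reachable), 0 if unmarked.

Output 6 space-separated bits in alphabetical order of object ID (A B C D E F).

Answer: 0 0 1 1 1 1

Derivation:
Roots: F
Mark F: refs=F E, marked=F
Mark E: refs=C E null, marked=E F
Mark C: refs=D null, marked=C E F
Mark D: refs=null E D, marked=C D E F
Unmarked (collected): A B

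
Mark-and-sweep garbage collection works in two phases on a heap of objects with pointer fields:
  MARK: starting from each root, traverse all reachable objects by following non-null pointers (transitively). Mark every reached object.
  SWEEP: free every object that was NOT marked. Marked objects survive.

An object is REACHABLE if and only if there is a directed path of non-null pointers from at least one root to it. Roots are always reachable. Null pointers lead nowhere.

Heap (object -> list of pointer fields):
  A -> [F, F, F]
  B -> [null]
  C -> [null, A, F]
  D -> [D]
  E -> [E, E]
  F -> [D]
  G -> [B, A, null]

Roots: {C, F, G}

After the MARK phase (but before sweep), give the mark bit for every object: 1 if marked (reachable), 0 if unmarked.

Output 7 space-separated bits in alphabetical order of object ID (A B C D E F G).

Roots: C F G
Mark C: refs=null A F, marked=C
Mark F: refs=D, marked=C F
Mark G: refs=B A null, marked=C F G
Mark A: refs=F F F, marked=A C F G
Mark D: refs=D, marked=A C D F G
Mark B: refs=null, marked=A B C D F G
Unmarked (collected): E

Answer: 1 1 1 1 0 1 1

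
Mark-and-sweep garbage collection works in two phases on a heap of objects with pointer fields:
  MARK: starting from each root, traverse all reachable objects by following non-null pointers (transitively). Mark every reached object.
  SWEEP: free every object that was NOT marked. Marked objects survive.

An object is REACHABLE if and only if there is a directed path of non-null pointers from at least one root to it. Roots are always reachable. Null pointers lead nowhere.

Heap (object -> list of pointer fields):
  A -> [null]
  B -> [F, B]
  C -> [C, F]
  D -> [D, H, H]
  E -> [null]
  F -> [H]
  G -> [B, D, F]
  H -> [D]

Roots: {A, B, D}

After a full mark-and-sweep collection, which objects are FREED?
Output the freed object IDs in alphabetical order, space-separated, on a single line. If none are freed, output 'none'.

Answer: C E G

Derivation:
Roots: A B D
Mark A: refs=null, marked=A
Mark B: refs=F B, marked=A B
Mark D: refs=D H H, marked=A B D
Mark F: refs=H, marked=A B D F
Mark H: refs=D, marked=A B D F H
Unmarked (collected): C E G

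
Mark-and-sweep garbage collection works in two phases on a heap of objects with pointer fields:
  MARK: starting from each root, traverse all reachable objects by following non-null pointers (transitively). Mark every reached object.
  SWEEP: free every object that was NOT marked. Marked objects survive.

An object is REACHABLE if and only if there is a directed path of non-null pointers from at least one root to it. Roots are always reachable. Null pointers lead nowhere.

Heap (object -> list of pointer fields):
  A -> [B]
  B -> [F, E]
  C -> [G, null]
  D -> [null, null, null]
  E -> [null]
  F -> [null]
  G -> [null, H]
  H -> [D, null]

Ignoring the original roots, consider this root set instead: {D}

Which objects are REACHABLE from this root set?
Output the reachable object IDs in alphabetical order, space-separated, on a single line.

Answer: D

Derivation:
Roots: D
Mark D: refs=null null null, marked=D
Unmarked (collected): A B C E F G H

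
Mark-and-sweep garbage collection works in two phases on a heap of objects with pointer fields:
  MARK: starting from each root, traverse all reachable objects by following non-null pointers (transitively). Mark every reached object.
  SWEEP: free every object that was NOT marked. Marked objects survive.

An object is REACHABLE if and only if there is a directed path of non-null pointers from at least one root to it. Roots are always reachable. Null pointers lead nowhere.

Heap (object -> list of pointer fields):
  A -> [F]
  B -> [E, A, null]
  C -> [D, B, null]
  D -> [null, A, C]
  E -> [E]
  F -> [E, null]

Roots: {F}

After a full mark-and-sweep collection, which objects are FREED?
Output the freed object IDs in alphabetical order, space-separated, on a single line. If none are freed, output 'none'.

Roots: F
Mark F: refs=E null, marked=F
Mark E: refs=E, marked=E F
Unmarked (collected): A B C D

Answer: A B C D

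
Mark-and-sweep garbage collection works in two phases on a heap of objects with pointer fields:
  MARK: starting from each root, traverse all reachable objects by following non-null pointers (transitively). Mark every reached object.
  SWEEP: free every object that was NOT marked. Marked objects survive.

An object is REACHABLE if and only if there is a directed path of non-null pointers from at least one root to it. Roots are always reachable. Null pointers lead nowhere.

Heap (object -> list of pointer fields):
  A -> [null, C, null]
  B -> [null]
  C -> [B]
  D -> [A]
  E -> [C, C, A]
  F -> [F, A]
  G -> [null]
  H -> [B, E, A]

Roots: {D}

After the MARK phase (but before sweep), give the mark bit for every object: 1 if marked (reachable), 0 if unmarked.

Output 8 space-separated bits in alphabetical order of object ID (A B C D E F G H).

Roots: D
Mark D: refs=A, marked=D
Mark A: refs=null C null, marked=A D
Mark C: refs=B, marked=A C D
Mark B: refs=null, marked=A B C D
Unmarked (collected): E F G H

Answer: 1 1 1 1 0 0 0 0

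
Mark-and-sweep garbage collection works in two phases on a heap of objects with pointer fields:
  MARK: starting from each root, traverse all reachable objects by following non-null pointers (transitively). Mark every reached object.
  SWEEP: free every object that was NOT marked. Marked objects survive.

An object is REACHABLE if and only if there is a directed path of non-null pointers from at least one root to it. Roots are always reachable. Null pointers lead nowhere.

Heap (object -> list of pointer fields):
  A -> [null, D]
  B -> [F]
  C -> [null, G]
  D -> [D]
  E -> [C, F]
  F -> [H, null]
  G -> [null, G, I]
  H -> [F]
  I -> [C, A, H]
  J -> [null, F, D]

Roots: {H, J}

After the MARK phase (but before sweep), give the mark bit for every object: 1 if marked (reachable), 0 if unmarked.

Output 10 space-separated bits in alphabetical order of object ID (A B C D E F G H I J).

Roots: H J
Mark H: refs=F, marked=H
Mark J: refs=null F D, marked=H J
Mark F: refs=H null, marked=F H J
Mark D: refs=D, marked=D F H J
Unmarked (collected): A B C E G I

Answer: 0 0 0 1 0 1 0 1 0 1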